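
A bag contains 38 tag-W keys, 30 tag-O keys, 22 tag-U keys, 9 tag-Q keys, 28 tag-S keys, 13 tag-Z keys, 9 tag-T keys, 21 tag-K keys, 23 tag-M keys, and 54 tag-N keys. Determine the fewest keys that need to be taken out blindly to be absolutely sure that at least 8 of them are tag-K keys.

234

In the worst case for collecting tag-K keys, every non-tag-K key comes out first.
There are 38 + 30 + 22 + 9 + 28 + 13 + 9 + 23 + 54 = 226 non-tag-K keys altogether.
After those, each further key must be tag-K, so 226 + 8 = 234 draws guarantee 8 tag-K keys.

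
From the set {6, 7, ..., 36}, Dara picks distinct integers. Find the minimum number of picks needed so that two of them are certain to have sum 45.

Group the elements by complementary pair {x, 45−x}: {9,36}, {10,35}, {11,34}, …, giving 14 two-element pairs and 3 integers whose partner 45−x falls outside [6,36].
By the pigeonhole principle, treating each of those 17 groups as a pigeonhole, one can pick one integer per group — 17 integers — with no two summing to 45.
The 18th integer lands in an occupied pair, forcing a sum of 45.

18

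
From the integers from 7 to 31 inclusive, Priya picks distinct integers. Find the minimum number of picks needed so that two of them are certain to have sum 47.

Two chosen integers sum to 47 exactly when both halves of some pair {x, 47−x} with 16 ≤ x ≤ 47−x ≤ 31 are chosen — 8 such pairs.
The remaining 9 elements (those with no distinct partner in range) can never complete a 47-sum, so the worst case takes all of them and one from each pair: 9 + 8 = 17.
The 18th integer has to be the second member of some pair, so 17 + 1 = 18.

18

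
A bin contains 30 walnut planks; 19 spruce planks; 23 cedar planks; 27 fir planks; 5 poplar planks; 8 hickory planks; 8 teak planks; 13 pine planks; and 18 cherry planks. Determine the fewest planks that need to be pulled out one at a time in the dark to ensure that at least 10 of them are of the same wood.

76

By the pigeonhole principle, the 9 woods are the holes; the planks drawn are the pigeons.
To avoid 10 of any one wood, the worst case takes at most 9 of each wood, or every plank of a wood that has fewer than 9.
That gives 9 + 9 + 9 + 9 + 5 + 8 + 8 + 9 + 9 = 75 planks with no wood reaching 10.
The next plank forces some wood to 10, so 75 + 1 = 76.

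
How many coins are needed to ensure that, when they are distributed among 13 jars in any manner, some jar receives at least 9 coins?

With 104 coins one could put exactly 8 in each of the 13 jars, and no jar would reach 9.
One more coin must land in a jar that already has 8, giving it 9.
So 13 × 8 + 1 = 105 coins are required.

105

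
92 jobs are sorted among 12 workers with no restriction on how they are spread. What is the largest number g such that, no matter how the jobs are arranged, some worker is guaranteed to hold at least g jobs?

Pigeonhole: the 12 workers are the holes and the 92 jobs are the pigeons.
If every worker held at most 7 jobs, the total would be at most 12 × 7 = 84, which is less than 92.
So some worker holds at least ⌈92/12⌉ = 8 jobs.

8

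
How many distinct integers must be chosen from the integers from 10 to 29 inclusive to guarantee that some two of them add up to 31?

A set avoiding the sum 31 can contain at most one of each pair {x, 31−x}, plus the 8 elements whose complement lies outside the range.
The integers 16, …, 29 (14 of them) are such a set: any two sum to at least 16+17 = 33 > 31.
Any 15th integer completes one of the 6 pairs, so 15 choices force a sum of 31.

15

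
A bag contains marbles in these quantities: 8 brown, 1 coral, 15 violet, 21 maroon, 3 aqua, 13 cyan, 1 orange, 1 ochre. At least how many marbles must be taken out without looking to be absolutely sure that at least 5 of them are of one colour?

An adversary could hand out at most 4 marbles per colour (4 colours run out sooner): 4 + 1 + 4 + 4 + 3 + 4 + 1 + 1 = 22 marbles and still no colour has 5.
One more marble lands in a colour already at 4, so 23 draws are enough and 22 are not.

23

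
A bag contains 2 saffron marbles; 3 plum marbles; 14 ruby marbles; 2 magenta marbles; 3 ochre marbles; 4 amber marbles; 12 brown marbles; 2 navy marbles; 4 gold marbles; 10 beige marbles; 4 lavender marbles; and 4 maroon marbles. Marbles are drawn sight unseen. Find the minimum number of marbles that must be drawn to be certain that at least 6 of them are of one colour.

44

Pigeonhole: the 12 colours are the holes; the marbles drawn are the pigeons.
To avoid 6 of any one colour, the worst case takes at most 5 of each colour, or every marble of a colour that has fewer than 5.
That gives 2 + 3 + 5 + 2 + 3 + 4 + 5 + 2 + 4 + 5 + 4 + 4 = 43 marbles with no colour reaching 6.
The next marble forces some colour to 6, so 43 + 1 = 44.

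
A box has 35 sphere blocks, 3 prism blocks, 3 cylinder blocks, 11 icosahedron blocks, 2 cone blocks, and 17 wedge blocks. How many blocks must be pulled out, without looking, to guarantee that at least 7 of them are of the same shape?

27

Put each drawn block into a box by shape. The largest draw with every box below 7 takes min(count, 6) from each shape; shapes with fewer than 6 contribute all they have.
Σ min(cᵢ, 6) = 6 + 3 + 3 + 6 + 2 + 6 = 26.
Draw number 26 + 1 = 27 must push one box to 7.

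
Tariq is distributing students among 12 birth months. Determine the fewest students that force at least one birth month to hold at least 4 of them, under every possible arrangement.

With 36 students one could put exactly 3 in each of the 12 birth months, and no birth month would reach 4.
By pigeonhole, one more student must land in a birth month that already has 3, giving it 4.
So 12 × 3 + 1 = 37 students are required.

37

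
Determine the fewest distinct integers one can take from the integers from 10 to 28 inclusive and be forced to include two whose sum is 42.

Group the elements by complementary pair {x, 42−x}: {14,28}, {15,27}, {16,26}, …, giving 7 two-element pairs, the single value 21 (it cannot pair with itself since the integers are distinct), and 4 integers whose partner 42−x falls outside [10,28].
Treating each of those 12 groups as a pigeonhole, one can pick one integer per group — 12 integers — with no two summing to 42.
The 13th integer lands in an occupied pair, forcing a sum of 42.

13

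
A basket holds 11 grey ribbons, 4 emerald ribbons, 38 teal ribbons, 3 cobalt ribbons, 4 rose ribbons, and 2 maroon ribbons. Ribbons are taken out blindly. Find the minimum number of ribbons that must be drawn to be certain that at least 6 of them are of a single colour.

By pigeonhole, put each drawn ribbon into a box by colour. The largest draw with every box below 6 takes min(count, 5) from each colour; colours with fewer than 5 contribute all they have.
Σ min(cᵢ, 5) = 5 + 4 + 5 + 3 + 4 + 2 = 23.
Draw number 23 + 1 = 24 must push one box to 6.

24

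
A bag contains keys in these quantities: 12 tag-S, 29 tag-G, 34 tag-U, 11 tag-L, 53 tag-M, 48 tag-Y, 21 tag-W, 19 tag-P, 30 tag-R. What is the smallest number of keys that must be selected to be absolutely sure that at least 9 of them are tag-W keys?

245

In the worst case for collecting tag-W keys, every non-tag-W key comes out first.
There are 12 + 29 + 34 + 11 + 53 + 48 + 19 + 30 = 236 non-tag-W keys altogether.
After those, each further key must be tag-W, so 236 + 9 = 245 draws guarantee 9 tag-W keys.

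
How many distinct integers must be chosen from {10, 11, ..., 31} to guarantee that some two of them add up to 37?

A set avoiding the sum 37 can contain at most one of each pair {x, 37−x}, plus the 4 elements whose complement lies outside the range.
The integers 19, …, 31 (13 of them) are such a set: any two sum to at least 19+20 = 39 > 37.
By pigeonhole, any 14th integer completes one of the 9 pairs, so 14 choices force a sum of 37.

14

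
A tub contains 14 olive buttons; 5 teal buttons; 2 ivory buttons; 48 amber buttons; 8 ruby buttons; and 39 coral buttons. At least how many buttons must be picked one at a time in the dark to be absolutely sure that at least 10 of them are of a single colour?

43

By the pigeonhole principle, the 6 colours are the holes; the buttons drawn are the pigeons.
To avoid 10 of any one colour, the worst case takes at most 9 of each colour, or every button of a colour that has fewer than 9.
That gives 9 + 5 + 2 + 9 + 8 + 9 = 42 buttons with no colour reaching 10.
The next button forces some colour to 10, so 42 + 1 = 43.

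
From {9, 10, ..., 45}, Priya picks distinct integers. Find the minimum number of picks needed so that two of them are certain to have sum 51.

21

A set avoiding the sum 51 can contain at most one of each pair {x, 51−x}, plus the 3 elements whose complement lies outside the range.
The integers 26, …, 45 (20 of them) are such a set: any two sum to at least 26+27 = 53 > 51.
By pigeonhole, any 21st integer completes one of the 17 pairs, so 21 choices force a sum of 51.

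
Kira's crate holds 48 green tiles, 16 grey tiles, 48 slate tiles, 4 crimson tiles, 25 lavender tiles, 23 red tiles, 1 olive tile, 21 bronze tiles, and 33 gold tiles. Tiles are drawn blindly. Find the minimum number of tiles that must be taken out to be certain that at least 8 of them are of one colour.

An adversary could hand out at most 7 tiles per colour (crimson, olive run out sooner): 7 + 7 + 7 + 4 + 7 + 7 + 1 + 7 + 7 = 54 tiles and still no colour has 8.
One more tile lands in a colour already at 7, so 55 draws are enough and 54 are not.

55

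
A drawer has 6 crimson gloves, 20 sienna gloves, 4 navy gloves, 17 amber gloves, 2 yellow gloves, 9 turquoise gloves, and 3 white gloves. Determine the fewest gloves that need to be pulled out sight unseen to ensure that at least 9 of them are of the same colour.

40

An adversary could hand out at most 8 gloves per colour (4 colours run out sooner): 6 + 8 + 4 + 8 + 2 + 8 + 3 = 39 gloves and still no colour has 9.
One more glove lands in a colour already at 8, so 40 draws are enough and 39 are not.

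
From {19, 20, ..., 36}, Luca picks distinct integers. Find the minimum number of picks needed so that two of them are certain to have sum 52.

12

A set avoiding the sum 52 can contain at most one of each pair {x, 52−x}, plus the 4 elements whose complement lies outside the range or equal to its own complement.
The integers 26, …, 36 (11 of them) are such a set: any two sum to at least 26+27 = 53 > 52.
Any 12th integer completes one of the 7 pairs, so 12 choices force a sum of 52.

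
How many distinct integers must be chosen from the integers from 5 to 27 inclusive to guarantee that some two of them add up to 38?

16

Two chosen integers sum to 38 exactly when both halves of some pair {x, 38−x} with 11 ≤ x ≤ 38−x ≤ 27 are chosen — 8 such pairs.
The remaining 7 elements (those with no distinct partner in range) can never complete a 38-sum, so the worst case takes all of them and one from each pair: 7 + 8 = 15.
The 16th integer has to be the second member of some pair, so 15 + 1 = 16.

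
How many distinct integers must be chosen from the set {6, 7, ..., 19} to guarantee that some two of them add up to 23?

Group the elements by complementary pair {x, 23−x}: {6,17}, {7,16}, {8,15}, …, giving 6 two-element pairs and 2 integers whose partner 23−x falls outside [6,19].
Pigeonhole: treating each of those 8 groups as a pigeonhole, one can pick one integer per group — 8 integers — with no two summing to 23.
The 9th integer lands in an occupied pair, forcing a sum of 23.

9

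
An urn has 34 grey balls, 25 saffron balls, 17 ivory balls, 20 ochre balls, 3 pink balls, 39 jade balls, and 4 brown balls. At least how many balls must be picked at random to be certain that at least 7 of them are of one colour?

By pigeonhole, the 7 colours are the holes; the balls drawn are the pigeons.
To avoid 7 of any one colour, the worst case takes at most 6 of each colour, or every ball of a colour that has fewer than 6.
That gives 6 + 6 + 6 + 6 + 3 + 6 + 4 = 37 balls with no colour reaching 7.
The next ball forces some colour to 7, so 37 + 1 = 38.

38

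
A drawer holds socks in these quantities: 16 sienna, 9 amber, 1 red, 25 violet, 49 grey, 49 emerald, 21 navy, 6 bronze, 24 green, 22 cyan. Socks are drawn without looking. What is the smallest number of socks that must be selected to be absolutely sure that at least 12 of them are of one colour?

An adversary could hand out at most 11 socks per colour (amber, red, bronze run out sooner): 11 + 9 + 1 + 11 + 11 + 11 + 11 + 6 + 11 + 11 = 93 socks and still no colour has 12.
Pigeonhole: one more sock lands in a colour already at 11, so 94 draws are enough and 93 are not.

94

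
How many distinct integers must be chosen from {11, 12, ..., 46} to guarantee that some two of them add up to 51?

22

Two chosen integers sum to 51 exactly when both halves of some pair {x, 51−x} with 11 ≤ x ≤ 51−x ≤ 40 are chosen — 15 such pairs.
The remaining 6 elements (those with no distinct partner in range) can never complete a 51-sum, so the worst case takes all of them and one from each pair: 6 + 15 = 21.
By pigeonhole, the 22nd integer has to be the second member of some pair, so 21 + 1 = 22.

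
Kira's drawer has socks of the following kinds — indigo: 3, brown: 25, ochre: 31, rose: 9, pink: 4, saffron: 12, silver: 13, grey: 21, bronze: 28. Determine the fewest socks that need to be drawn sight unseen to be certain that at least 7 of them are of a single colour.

50

Pigeonhole: the 9 colours are the holes; the socks drawn are the pigeons.
To avoid 7 of any one colour, the worst case takes at most 6 of each colour, or every sock of a colour that has fewer than 6.
That gives 3 + 6 + 6 + 6 + 4 + 6 + 6 + 6 + 6 = 49 socks with no colour reaching 7.
The next sock forces some colour to 7, so 49 + 1 = 50.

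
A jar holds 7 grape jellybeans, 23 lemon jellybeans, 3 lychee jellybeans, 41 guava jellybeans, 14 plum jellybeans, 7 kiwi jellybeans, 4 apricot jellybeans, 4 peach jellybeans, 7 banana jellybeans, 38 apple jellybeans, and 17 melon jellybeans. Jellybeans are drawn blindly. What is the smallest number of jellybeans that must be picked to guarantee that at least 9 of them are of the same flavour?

By pigeonhole, put each drawn jellybean into a box by flavour. The largest draw with every box below 9 takes min(count, 8) from each flavour; flavours with fewer than 8 contribute all they have.
Σ min(cᵢ, 8) = 7 + 8 + 3 + 8 + 8 + 7 + 4 + 4 + 7 + 8 + 8 = 72.
Draw number 72 + 1 = 73 must push one box to 9.

73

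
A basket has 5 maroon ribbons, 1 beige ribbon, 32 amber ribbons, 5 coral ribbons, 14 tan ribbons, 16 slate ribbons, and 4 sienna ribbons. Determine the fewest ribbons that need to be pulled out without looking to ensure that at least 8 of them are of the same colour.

An adversary could hand out at most 7 ribbons per colour (4 colours run out sooner): 5 + 1 + 7 + 5 + 7 + 7 + 4 = 36 ribbons and still no colour has 8.
One more ribbon lands in a colour already at 7, so 37 draws are enough and 36 are not.

37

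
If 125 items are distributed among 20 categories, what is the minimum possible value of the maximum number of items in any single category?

7

By pigeonhole, the 20 categories are the holes and the 125 items are the pigeons.
If every category held at most 6 items, the total would be at most 20 × 6 = 120, which is less than 125.
So some category holds at least ⌈125/20⌉ = 7 items.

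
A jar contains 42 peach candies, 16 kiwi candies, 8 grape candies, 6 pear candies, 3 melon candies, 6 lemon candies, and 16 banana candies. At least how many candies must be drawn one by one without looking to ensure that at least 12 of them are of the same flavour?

An adversary could hand out at most 11 candies per flavour (4 flavours run out sooner): 11 + 11 + 8 + 6 + 3 + 6 + 11 = 56 candies and still no flavour has 12.
Pigeonhole: one more candy lands in a flavour already at 11, so 57 draws are enough and 56 are not.

57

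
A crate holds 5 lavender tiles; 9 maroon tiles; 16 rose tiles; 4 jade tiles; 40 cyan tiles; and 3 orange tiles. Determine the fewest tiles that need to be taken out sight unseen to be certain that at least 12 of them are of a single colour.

An adversary could hand out at most 11 tiles per colour (4 colours run out sooner): 5 + 9 + 11 + 4 + 11 + 3 = 43 tiles and still no colour has 12.
By pigeonhole, one more tile lands in a colour already at 11, so 44 draws are enough and 43 are not.

44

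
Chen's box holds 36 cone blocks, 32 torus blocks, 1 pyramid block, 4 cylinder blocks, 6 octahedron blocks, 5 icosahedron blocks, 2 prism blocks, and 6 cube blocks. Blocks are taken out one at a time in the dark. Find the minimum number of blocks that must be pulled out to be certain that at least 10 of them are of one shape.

Pigeonhole: the 8 shapes are the holes; the blocks drawn are the pigeons.
To avoid 10 of any one shape, the worst case takes at most 9 of each shape, or every block of a shape that has fewer than 9.
That gives 9 + 9 + 1 + 4 + 6 + 5 + 2 + 6 = 42 blocks with no shape reaching 10.
The next block forces some shape to 10, so 42 + 1 = 43.

43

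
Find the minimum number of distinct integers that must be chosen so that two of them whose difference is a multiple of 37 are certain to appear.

Integers whose pairwise differences are multiples of 37 are exactly those sharing a remainder mod 37. Pigeonhole: the 37 residue classes mod 37 are the pigeonholes.
With 37 integers one could put 1 in each residue class and have no class reach 2.
The 38th integer pushes some class to 2, so 37·1 + 1 = 38.

38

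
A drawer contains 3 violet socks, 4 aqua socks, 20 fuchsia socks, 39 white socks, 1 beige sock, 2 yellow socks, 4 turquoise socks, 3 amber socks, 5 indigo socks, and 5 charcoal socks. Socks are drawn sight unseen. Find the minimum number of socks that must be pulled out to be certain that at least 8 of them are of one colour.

Pigeonhole: the 10 colours are the holes; the socks drawn are the pigeons.
To avoid 8 of any one colour, the worst case takes at most 7 of each colour, or every sock of a colour that has fewer than 7.
That gives 3 + 4 + 7 + 7 + 1 + 2 + 4 + 3 + 5 + 5 = 41 socks with no colour reaching 8.
The next sock forces some colour to 8, so 41 + 1 = 42.

42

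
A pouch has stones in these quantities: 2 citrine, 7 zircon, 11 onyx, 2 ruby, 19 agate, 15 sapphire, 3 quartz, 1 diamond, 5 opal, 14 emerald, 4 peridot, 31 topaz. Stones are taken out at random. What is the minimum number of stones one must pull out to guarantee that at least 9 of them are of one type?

By the pigeonhole principle, put each drawn stone into a box by type. The largest draw with every box below 9 takes min(count, 8) from each type; types with fewer than 8 contribute all they have.
Σ min(cᵢ, 8) = 2 + 7 + 8 + 2 + 8 + 8 + 3 + 1 + 5 + 8 + 4 + 8 = 64.
Draw number 64 + 1 = 65 must push one box to 9.

65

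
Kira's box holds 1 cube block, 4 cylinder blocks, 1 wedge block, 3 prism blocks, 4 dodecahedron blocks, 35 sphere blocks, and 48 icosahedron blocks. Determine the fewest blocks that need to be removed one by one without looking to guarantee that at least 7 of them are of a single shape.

26

An adversary could hand out at most 6 blocks per shape (5 shapes run out sooner): 1 + 4 + 1 + 3 + 4 + 6 + 6 = 25 blocks and still no shape has 7.
By the pigeonhole principle, one more block lands in a shape already at 6, so 26 draws are enough and 25 are not.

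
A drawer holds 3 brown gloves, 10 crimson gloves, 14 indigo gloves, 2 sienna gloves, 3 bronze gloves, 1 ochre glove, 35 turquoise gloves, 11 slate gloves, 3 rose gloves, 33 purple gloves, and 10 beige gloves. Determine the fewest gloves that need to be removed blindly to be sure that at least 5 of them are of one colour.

37

The 11 colours are the holes; the gloves drawn are the pigeons.
To avoid 5 of any one colour, the worst case takes at most 4 of each colour, or every glove of a colour that has fewer than 4.
That gives 3 + 4 + 4 + 2 + 3 + 1 + 4 + 4 + 3 + 4 + 4 = 36 gloves with no colour reaching 5.
The next glove forces some colour to 5, so 36 + 1 = 37.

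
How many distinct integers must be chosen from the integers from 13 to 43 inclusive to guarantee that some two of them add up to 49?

A set avoiding the sum 49 can contain at most one of each pair {x, 49−x}, plus the 7 elements whose complement lies outside the range.
The integers 25, …, 43 (19 of them) are such a set: any two sum to at least 25+26 = 51 > 49.
By the pigeonhole principle, any 20th integer completes one of the 12 pairs, so 20 choices force a sum of 49.

20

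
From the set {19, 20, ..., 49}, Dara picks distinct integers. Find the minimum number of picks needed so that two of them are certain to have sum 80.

Group the elements by complementary pair {x, 80−x}: {31,49}, {32,48}, {33,47}, …, giving 9 two-element pairs, the single value 40 (it cannot pair with itself since the integers are distinct), and 12 integers whose partner 80−x falls outside [19,49].
Treating each of those 22 groups as a pigeonhole, one can pick one integer per group — 22 integers — with no two summing to 80.
The 23rd integer lands in an occupied pair, forcing a sum of 80.

23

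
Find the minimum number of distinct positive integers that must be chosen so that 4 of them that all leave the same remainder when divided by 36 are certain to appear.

109

The 36 residue classes mod 36 are the pigeonholes.
With 108 integers one could put 3 in each residue class and have no class reach 4.
The 109th integer pushes some class to 4, so 36·3 + 1 = 109.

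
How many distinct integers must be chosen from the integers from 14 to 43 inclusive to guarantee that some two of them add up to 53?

Two chosen integers sum to 53 exactly when both halves of some pair {x, 53−x} with 14 ≤ x ≤ 53−x ≤ 39 are chosen — 13 such pairs.
The remaining 4 elements (those with no distinct partner in range) can never complete a 53-sum, so the worst case takes all of them and one from each pair: 4 + 13 = 17.
By pigeonhole, the 18th integer has to be the second member of some pair, so 17 + 1 = 18.

18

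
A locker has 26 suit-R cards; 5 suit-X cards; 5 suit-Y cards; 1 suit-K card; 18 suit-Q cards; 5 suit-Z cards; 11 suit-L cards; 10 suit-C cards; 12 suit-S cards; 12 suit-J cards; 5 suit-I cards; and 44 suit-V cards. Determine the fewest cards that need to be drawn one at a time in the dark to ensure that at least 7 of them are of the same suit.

The 12 suits are the holes; the cards drawn are the pigeons.
To avoid 7 of any one suit, the worst case takes at most 6 of each suit, or every card of a suit that has fewer than 6.
That gives 6 + 5 + 5 + 1 + 6 + 5 + 6 + 6 + 6 + 6 + 5 + 6 = 63 cards with no suit reaching 7.
The next card forces some suit to 7, so 63 + 1 = 64.

64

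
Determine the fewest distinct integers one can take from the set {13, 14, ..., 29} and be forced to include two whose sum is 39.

11

Two chosen integers sum to 39 exactly when both halves of some pair {x, 39−x} with 13 ≤ x ≤ 39−x ≤ 26 are chosen — 7 such pairs.
The remaining 3 elements (those with no distinct partner in range) can never complete a 39-sum, so the worst case takes all of them and one from each pair: 3 + 7 = 10.
The 11th integer has to be the second member of some pair, so 10 + 1 = 11.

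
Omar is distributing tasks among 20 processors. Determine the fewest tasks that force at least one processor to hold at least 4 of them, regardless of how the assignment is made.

61

With 60 tasks one could put exactly 3 in each of the 20 processors, and no processor would reach 4.
One more task must land in a processor that already has 3, giving it 4.
So 20 × 3 + 1 = 61 tasks are required.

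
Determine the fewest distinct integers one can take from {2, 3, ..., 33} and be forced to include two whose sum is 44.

22

Two chosen integers sum to 44 exactly when both halves of some pair {x, 44−x} with 11 ≤ x ≤ 44−x ≤ 33 are chosen — 11 such pairs.
The remaining 10 elements (those with no distinct partner in range) can never complete a 44-sum, so the worst case takes all of them and one from each pair: 10 + 11 = 21.
By pigeonhole, the 22nd integer has to be the second member of some pair, so 21 + 1 = 22.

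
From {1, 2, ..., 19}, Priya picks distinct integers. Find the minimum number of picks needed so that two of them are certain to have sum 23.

12

Two chosen integers sum to 23 exactly when both halves of some pair {x, 23−x} with 4 ≤ x ≤ 23−x ≤ 19 are chosen — 8 such pairs.
The remaining 3 elements (those with no distinct partner in range) can never complete a 23-sum, so the worst case takes all of them and one from each pair: 3 + 8 = 11.
The 12th integer has to be the second member of some pair, so 11 + 1 = 12.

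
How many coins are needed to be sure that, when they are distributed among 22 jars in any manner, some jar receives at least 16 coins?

With 330 coins one could put exactly 15 in each of the 22 jars, and no jar would reach 16.
Pigeonhole: one more coin must land in a jar that already has 15, giving it 16.
So 22 × 15 + 1 = 331 coins are required.

331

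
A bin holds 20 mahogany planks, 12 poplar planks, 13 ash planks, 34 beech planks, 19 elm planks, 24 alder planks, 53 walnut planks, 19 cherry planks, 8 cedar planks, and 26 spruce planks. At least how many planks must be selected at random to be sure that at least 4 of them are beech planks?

In the worst case for collecting beech planks, every non-beech plank comes out first.
There are 20 + 12 + 13 + 19 + 24 + 53 + 19 + 8 + 26 = 194 non-beech planks altogether.
After those, each further plank must be beech, so 194 + 4 = 198 draws guarantee 4 beech planks.

198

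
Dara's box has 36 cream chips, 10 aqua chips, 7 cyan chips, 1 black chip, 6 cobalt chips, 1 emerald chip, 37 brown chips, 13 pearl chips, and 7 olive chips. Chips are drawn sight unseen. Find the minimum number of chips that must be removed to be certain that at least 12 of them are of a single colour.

66

By pigeonhole, put each drawn chip into a box by colour. The largest draw with every box below 12 takes min(count, 11) from each colour; colours with fewer than 11 contribute all they have.
Σ min(cᵢ, 11) = 11 + 10 + 7 + 1 + 6 + 1 + 11 + 11 + 7 = 65.
Draw number 65 + 1 = 66 must push one box to 12.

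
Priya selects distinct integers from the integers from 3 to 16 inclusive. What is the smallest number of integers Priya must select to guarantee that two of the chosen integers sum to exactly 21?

Group the elements by complementary pair {x, 21−x}: {5,16}, {6,15}, {7,14}, …, giving 6 two-element pairs and 2 integers whose partner 21−x falls outside [3,16].
By the pigeonhole principle, treating each of those 8 groups as a pigeonhole, one can pick one integer per group — 8 integers — with no two summing to 21.
The 9th integer lands in an occupied pair, forcing a sum of 21.

9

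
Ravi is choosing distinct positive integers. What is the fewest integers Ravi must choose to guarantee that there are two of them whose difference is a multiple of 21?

22

Integers whose pairwise differences are multiples of 21 are exactly those sharing a remainder mod 21. The 21 residue classes mod 21 are the pigeonholes.
With 21 integers one could put 1 in each residue class and have no class reach 2.
The 22nd integer pushes some class to 2, so 21·1 + 1 = 22.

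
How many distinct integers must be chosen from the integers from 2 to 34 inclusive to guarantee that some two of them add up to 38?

Group the elements by complementary pair {x, 38−x}: {4,34}, {5,33}, {6,32}, …, giving 15 two-element pairs; the single value 19 (it cannot pair with itself since the integers are distinct); and 2 integers whose partner 38−x falls outside [2,34].
By the pigeonhole principle, treating each of those 18 groups as a pigeonhole, one can pick one integer per group — 18 integers — with no two summing to 38.
The 19th integer lands in an occupied pair, forcing a sum of 38.

19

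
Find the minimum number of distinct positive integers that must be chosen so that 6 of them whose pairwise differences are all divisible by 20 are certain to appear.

Integers whose pairwise differences are multiples of 20 are exactly those sharing a remainder mod 20. The 20 residue classes mod 20 are the pigeonholes.
With 100 integers one could put 5 in each residue class and have no class reach 6.
The 101st integer pushes some class to 6, so 20·5 + 1 = 101.

101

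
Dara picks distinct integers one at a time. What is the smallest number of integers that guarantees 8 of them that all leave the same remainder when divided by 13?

The 13 residue classes mod 13 are the pigeonholes.
With 91 integers one could put 7 in each residue class and have no class reach 8.
The 92nd integer pushes some class to 8, so 13·7 + 1 = 92.

92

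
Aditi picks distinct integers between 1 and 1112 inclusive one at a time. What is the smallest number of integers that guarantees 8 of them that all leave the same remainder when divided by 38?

267

Pigeonhole: the 38 residue classes mod 38 are the pigeonholes.
With 266 integers one could put 7 in each residue class and have no class reach 8.
The 267th integer pushes some class to 8, so 38·7 + 1 = 267.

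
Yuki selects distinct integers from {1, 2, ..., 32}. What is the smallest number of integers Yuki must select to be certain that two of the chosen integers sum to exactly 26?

Group the elements by complementary pair {x, 26−x}: {1,25}, {2,24}, {3,23}, …, giving 12 two-element pairs; the single value 13 (it cannot pair with itself since the integers are distinct); and 7 integers whose partner 26−x falls outside [1,32].
Treating each of those 20 groups as a pigeonhole, one can pick one integer per group — 20 integers — with no two summing to 26.
The 21st integer lands in an occupied pair, forcing a sum of 26.

21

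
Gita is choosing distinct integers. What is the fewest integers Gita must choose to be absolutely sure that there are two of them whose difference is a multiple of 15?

16

Integers whose pairwise differences are multiples of 15 are exactly those sharing a remainder mod 15. Pigeonhole: the 15 residue classes mod 15 are the pigeonholes.
With 15 integers one could put 1 in each residue class and have no class reach 2.
The 16th integer pushes some class to 2, so 15·1 + 1 = 16.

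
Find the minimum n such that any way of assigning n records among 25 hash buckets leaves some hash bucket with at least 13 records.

301

With 300 records one could put exactly 12 in each of the 25 hash buckets, and no hash bucket would reach 13.
One more record must land in a hash bucket that already has 12, giving it 13.
So 25 × 12 + 1 = 301 records are required.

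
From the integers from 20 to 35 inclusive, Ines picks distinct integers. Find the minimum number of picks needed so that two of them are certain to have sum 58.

11

A set avoiding the sum 58 can contain at most one of each pair {x, 58−x}, plus the 4 elements whose complement lies outside the range or equal to its own complement.
The integers 20, …, 29 (10 of them) are such a set: any two sum to at least 20+21 = 41 and at most 28+29 = 57 < 58.
Any 11th integer completes one of the 6 pairs, so 11 choices force a sum of 58.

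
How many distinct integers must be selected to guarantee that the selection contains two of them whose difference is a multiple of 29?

30

Integers whose pairwise differences are multiples of 29 are exactly those sharing a remainder mod 29. The 29 residue classes mod 29 are the pigeonholes.
With 29 integers one could put 1 in each residue class and have no class reach 2.
The 30th integer pushes some class to 2, so 29·1 + 1 = 30.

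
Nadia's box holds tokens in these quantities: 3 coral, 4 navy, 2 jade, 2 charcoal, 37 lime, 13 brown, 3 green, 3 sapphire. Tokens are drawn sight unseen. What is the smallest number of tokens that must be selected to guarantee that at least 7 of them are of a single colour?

30

The 8 colours are the holes; the tokens drawn are the pigeons.
To avoid 7 of any one colour, the worst case takes at most 6 of each colour, or every token of a colour that has fewer than 6.
That gives 3 + 4 + 2 + 2 + 6 + 6 + 3 + 3 = 29 tokens with no colour reaching 7.
The next token forces some colour to 7, so 29 + 1 = 30.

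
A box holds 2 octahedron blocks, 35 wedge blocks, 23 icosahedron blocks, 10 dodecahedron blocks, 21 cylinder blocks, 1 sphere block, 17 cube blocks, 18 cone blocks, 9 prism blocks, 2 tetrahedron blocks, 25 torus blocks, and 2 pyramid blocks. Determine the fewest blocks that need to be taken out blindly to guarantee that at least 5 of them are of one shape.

40

The 12 shapes are the holes; the blocks drawn are the pigeons.
To avoid 5 of any one shape, the worst case takes at most 4 of each shape, or every block of a shape that has fewer than 4.
That gives 2 + 4 + 4 + 4 + 4 + 1 + 4 + 4 + 4 + 2 + 4 + 2 = 39 blocks with no shape reaching 5.
The next block forces some shape to 5, so 39 + 1 = 40.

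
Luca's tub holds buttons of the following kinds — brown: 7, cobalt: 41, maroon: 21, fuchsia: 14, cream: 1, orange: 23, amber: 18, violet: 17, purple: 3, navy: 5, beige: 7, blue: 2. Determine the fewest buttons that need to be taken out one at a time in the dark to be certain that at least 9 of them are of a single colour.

74

By the pigeonhole principle, put each drawn button into a box by colour. The largest draw with every box below 9 takes min(count, 8) from each colour; colours with fewer than 8 contribute all they have.
Σ min(cᵢ, 8) = 7 + 8 + 8 + 8 + 1 + 8 + 8 + 8 + 3 + 5 + 7 + 2 = 73.
Draw number 73 + 1 = 74 must push one box to 9.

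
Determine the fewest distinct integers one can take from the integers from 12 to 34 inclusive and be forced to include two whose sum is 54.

Two chosen integers sum to 54 exactly when both halves of some pair {x, 54−x} with 20 ≤ x ≤ 54−x ≤ 34 are chosen — 7 such pairs.
The remaining 9 elements (those with no distinct partner in range) can never complete a 54-sum, so the worst case takes all of them and one from each pair: 9 + 7 = 16.
Pigeonhole: the 17th integer has to be the second member of some pair, so 16 + 1 = 17.

17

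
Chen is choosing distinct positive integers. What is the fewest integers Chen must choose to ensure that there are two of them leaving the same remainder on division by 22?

23

The 22 residue classes mod 22 are the pigeonholes.
With 22 integers one could put 1 in each residue class and have no class reach 2.
The 23rd integer pushes some class to 2, so 22·1 + 1 = 23.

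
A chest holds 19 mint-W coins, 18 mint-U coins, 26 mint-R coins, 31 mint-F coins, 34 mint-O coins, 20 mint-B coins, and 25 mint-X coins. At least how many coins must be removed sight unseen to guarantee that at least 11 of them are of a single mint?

71

Pigeonhole: put each drawn coin into a box by mint. The largest draw with every box below 11 takes min(count, 10) from each mint.
Σ min(cᵢ, 10) = 10 + 10 + 10 + 10 + 10 + 10 + 10 = 70.
Draw number 70 + 1 = 71 must push one box to 11.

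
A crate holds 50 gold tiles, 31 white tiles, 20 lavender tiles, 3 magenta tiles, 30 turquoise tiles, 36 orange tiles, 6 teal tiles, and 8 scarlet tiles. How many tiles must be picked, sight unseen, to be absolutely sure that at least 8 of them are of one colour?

52

The 8 colours are the holes; the tiles drawn are the pigeons.
To avoid 8 of any one colour, the worst case takes at most 7 of each colour, or every tile of a colour that has fewer than 7.
That gives 7 + 7 + 7 + 3 + 7 + 7 + 6 + 7 = 51 tiles with no colour reaching 8.
The next tile forces some colour to 8, so 51 + 1 = 52.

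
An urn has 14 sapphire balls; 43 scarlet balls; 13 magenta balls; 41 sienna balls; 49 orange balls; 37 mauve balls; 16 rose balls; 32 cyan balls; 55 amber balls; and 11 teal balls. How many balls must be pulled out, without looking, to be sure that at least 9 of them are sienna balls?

In the worst case for collecting sienna balls, every non-sienna ball comes out first.
There are 14 + 43 + 13 + 49 + 37 + 16 + 32 + 55 + 11 = 270 non-sienna balls altogether.
After those, each further ball must be sienna, so 270 + 9 = 279 draws guarantee 9 sienna balls.

279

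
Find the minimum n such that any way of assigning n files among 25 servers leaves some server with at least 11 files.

251

With 250 files one could put exactly 10 in each of the 25 servers, and no server would reach 11.
One more file must land in a server that already has 10, giving it 11.
So 25 × 10 + 1 = 251 files are required.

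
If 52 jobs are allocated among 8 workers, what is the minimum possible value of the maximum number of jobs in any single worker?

7

By pigeonhole, the 8 workers are the holes and the 52 jobs are the pigeons.
If every worker held at most 6 jobs, the total would be at most 8 × 6 = 48, which is less than 52.
So some worker holds at least ⌈52/8⌉ = 7 jobs.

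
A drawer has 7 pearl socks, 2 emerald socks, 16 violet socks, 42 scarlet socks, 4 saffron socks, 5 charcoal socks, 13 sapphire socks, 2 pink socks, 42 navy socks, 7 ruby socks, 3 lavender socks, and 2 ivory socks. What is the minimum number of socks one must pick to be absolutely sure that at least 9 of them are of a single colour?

65

Put each drawn sock into a box by colour. The largest draw with every box below 9 takes min(count, 8) from each colour; colours with fewer than 8 contribute all they have.
Σ min(cᵢ, 8) = 7 + 2 + 8 + 8 + 4 + 5 + 8 + 2 + 8 + 7 + 3 + 2 = 64.
Draw number 64 + 1 = 65 must push one box to 9.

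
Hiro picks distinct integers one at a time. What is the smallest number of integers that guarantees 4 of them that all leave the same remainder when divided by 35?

106

The 35 residue classes mod 35 are the pigeonholes.
With 105 integers one could put 3 in each residue class and have no class reach 4.
The 106th integer pushes some class to 4, so 35·3 + 1 = 106.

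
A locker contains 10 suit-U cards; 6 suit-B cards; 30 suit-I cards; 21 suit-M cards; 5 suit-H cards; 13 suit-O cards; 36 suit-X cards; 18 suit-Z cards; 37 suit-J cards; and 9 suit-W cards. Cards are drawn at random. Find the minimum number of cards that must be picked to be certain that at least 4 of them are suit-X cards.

153

In the worst case for collecting suit-X cards, every non-suit-X card comes out first.
There are 10 + 6 + 30 + 21 + 5 + 13 + 18 + 37 + 9 = 149 non-suit-X cards altogether.
After those, each further card must be suit-X, so 149 + 4 = 153 draws guarantee 4 suit-X cards.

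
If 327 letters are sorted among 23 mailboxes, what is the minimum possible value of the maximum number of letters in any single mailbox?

15

By pigeonhole, the 23 mailboxes are the holes and the 327 letters are the pigeons.
If every mailbox held at most 14 letters, the total would be at most 23 × 14 = 322, which is less than 327.
So some mailbox holds at least ⌈327/23⌉ = 15 letters.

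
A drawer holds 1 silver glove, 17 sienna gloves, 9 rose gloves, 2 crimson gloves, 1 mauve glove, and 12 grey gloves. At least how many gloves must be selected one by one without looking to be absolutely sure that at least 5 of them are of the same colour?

17

Put each drawn glove into a box by colour. The largest draw with every box below 5 takes min(count, 4) from each colour; colours with fewer than 4 contribute all they have.
Σ min(cᵢ, 4) = 1 + 4 + 4 + 2 + 1 + 4 = 16.
Draw number 16 + 1 = 17 must push one box to 5.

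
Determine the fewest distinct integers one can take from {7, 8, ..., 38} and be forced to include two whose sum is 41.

Group the elements by complementary pair {x, 41−x}: {7,34}, {8,33}, {9,32}, …, giving 14 two-element pairs and 4 integers whose partner 41−x falls outside [7,38].
By pigeonhole, treating each of those 18 groups as a pigeonhole, one can pick one integer per group — 18 integers — with no two summing to 41.
The 19th integer lands in an occupied pair, forcing a sum of 41.

19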